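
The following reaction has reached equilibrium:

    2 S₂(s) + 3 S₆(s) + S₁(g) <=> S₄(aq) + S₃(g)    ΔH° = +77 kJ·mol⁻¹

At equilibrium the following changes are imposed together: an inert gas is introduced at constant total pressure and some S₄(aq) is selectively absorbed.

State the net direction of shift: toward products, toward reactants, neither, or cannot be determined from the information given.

right

Adding inert gas at constant total pressure expands the volume, scaling every reacting partial pressure by the same factor. Δn_gas = 1 − 1 = 0, so Q is unchanged — no shift.
Removing S₄ (aq), a product, drives the reaction to the right.
Only the nonzero effect(s) matter; the net shift is to the right.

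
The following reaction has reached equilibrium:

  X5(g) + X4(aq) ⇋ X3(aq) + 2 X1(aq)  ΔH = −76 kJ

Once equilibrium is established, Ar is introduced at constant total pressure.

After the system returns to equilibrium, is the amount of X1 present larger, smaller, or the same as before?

Adding inert gas at constant total pressure expands the volume and lowers every reacting partial pressure. With Δn_gas = 0 − 1 = -1, Q moves away from K toward the side with fewer gas moles, so the system shifts toward the side with more gas moles — to the left.
The net shift is to the left. X1 is a product, so its amount decreases.

decreases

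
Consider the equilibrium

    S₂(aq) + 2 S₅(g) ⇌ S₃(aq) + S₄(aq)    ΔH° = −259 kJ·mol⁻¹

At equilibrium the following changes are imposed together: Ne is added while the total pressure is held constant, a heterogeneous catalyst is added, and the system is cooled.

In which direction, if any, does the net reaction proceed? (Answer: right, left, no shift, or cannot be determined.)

Adding inert gas at constant total pressure expands the volume and lowers every reacting partial pressure. With Δn_gas = 0 − 2 = -2, Q moves away from K toward the side with fewer gas moles, so the system shifts toward the side with more gas moles — to the left.
A catalyst speeds both forward and reverse rates equally; it changes neither Q nor K — no shift from this change.
The forward reaction is exothermic. Lowering T favours the exothermic direction — shift to the right.
The individual effects push in opposite directions; without quantitative information the net direction cannot be determined.

cannot be determined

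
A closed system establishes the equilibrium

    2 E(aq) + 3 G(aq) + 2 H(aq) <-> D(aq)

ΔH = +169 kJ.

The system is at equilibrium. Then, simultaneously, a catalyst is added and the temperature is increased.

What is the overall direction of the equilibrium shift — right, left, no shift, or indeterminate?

right

A catalyst speeds both forward and reverse rates equally; it changes neither Q nor K — no shift from this change.
The forward reaction is endothermic. Raising T favours the endothermic direction — shift to the right.
Only the nonzero effect(s) matter; the net shift is to the right.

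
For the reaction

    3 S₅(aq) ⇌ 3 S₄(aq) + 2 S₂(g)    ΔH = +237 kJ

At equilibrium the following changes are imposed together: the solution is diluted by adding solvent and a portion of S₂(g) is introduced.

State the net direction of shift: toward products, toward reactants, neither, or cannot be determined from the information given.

left

Dilution scales every aqueous concentration by the same factor. Δn_aq = 3 − 3 = 0, so Q is unchanged — no shift.
Adding S₂ (g), a product, drives the reaction to the left.
Only the nonzero effect(s) matter; the net shift is to the left.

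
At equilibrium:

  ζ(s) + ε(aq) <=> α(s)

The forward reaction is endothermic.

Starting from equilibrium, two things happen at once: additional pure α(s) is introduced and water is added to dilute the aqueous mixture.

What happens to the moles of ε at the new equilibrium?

increases

α is a pure solid; its activity is 1 regardless of amount, so Q is unaffected — no shift from this change.
Dilution lowers every aqueous concentration by the same factor. Δn_aq = 0 − 1 = -1, so the system shifts toward the side with more dissolved moles — to the left.
The net shift is to the left. ε is a reactant, so its amount increases.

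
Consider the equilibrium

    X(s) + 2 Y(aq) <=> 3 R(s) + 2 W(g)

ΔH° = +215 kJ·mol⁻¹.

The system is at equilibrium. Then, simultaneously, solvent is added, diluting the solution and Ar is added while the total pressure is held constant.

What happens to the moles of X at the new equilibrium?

cannot be determined

Dilution lowers every aqueous concentration by the same factor. Δn_aq = 0 − 2 = -2, so the system shifts toward the side with more dissolved moles — to the left.
Adding inert gas at constant total pressure expands the volume and lowers every reacting partial pressure. With Δn_gas = 2 − 0 = +2, Q moves away from K toward the side with fewer gas moles, so the system shifts toward the side with more gas moles — to the right.
The two effects oppose each other, so the net shift — and hence the change in X — cannot be determined from the given information.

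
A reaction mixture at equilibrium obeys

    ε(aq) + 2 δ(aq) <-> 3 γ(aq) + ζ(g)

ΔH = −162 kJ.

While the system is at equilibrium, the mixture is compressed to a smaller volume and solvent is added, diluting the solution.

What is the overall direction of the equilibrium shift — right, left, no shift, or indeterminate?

Gas moles: reactants 0, products 1 (Δn_gas = +1). Compression shifts the system toward the side with fewer moles of gas — to the left.
Dilution scales every aqueous concentration by the same factor. Δn_aq = 3 − 3 = 0, so Q is unchanged — no shift.
Only the nonzero effect(s) matter; the net shift is to the left.

left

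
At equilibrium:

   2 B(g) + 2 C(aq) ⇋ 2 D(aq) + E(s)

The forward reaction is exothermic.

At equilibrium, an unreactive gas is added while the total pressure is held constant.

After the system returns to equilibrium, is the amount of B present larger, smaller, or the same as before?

increases

Adding inert gas at constant total pressure expands the volume and lowers every reacting partial pressure. With Δn_gas = 0 − 2 = -2, Q moves away from K toward the side with fewer gas moles, so the system shifts toward the side with more gas moles — to the left.
The net shift is to the left. B is a reactant, so its amount increases.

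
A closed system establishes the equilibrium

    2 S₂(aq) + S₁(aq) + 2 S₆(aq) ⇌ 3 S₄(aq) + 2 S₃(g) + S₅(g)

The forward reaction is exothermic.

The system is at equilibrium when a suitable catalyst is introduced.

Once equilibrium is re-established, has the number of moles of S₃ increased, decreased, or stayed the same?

A catalyst speeds both forward and reverse rates equally; it changes neither Q nor K — no shift from this change.
No net shift occurs, so the amount of S₃ is unchanged.

unchanged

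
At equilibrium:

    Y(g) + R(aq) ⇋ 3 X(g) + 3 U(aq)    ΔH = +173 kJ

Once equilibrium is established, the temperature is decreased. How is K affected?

decreases

K depends on temperature via the van 't Hoff relation. The forward reaction is endothermic, so lowering T decreases K.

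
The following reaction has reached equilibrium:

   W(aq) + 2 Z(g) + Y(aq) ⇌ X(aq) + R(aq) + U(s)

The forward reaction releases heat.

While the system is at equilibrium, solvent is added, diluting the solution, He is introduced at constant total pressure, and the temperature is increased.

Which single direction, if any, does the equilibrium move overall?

left

Dilution scales every aqueous concentration by the same factor. Δn_aq = 2 − 2 = 0, so Q is unchanged — no shift.
Adding inert gas at constant total pressure expands the volume and lowers every reacting partial pressure. With Δn_gas = 0 − 2 = -2, Q moves away from K toward the side with fewer gas moles, so the system shifts toward the side with more gas moles — to the left.
The forward reaction is exothermic. Raising T favours the endothermic direction — shift to the left.
Only the nonzero effect(s) matter; the net shift is to the left.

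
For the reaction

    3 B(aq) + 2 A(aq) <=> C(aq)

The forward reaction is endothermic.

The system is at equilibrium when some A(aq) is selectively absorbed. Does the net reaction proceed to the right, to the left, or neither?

Removing A (aq), a reactant, drives the reaction to the left.

left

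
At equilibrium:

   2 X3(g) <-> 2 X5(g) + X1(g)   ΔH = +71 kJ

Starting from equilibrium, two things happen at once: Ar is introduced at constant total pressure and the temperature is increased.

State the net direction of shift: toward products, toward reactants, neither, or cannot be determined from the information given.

right

Adding inert gas at constant total pressure expands the volume and lowers every reacting partial pressure. With Δn_gas = 3 − 2 = +1, Q moves away from K toward the side with fewer gas moles, so the system shifts toward the side with more gas moles — to the right.
The forward reaction is endothermic. Raising T favours the endothermic direction — shift to the right.
All effects act in the same direction — net shift to the right.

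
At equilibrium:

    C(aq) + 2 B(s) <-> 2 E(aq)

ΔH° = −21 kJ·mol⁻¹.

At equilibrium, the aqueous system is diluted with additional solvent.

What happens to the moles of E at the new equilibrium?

increases

Dilution lowers every aqueous concentration by the same factor. Δn_aq = 2 − 1 = +1, so the system shifts toward the side with more dissolved moles — to the right.
The net shift is to the right. E is a product, so its amount increases.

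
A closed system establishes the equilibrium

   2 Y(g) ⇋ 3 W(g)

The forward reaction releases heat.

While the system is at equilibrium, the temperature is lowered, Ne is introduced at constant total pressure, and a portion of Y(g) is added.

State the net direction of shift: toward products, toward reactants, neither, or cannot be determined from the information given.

The forward reaction is exothermic. Lowering T favours the exothermic direction — shift to the right.
Adding inert gas at constant total pressure expands the volume and lowers every reacting partial pressure. With Δn_gas = 3 − 2 = +1, Q moves away from K toward the side with fewer gas moles, so the system shifts toward the side with more gas moles — to the right.
Adding Y (g), a reactant, drives the reaction to the right.
All effects act in the same direction — net shift to the right.

right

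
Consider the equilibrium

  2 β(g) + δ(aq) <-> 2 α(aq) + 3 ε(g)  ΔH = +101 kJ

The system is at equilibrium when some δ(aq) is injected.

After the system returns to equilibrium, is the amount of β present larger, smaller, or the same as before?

Adding δ (aq), a reactant, drives the reaction to the right.
The net shift is to the right. β is a reactant, so its amount decreases.

decreases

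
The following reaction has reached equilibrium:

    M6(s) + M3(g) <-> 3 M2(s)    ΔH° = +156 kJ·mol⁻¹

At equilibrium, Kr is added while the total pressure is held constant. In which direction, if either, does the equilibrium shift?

Adding inert gas at constant total pressure expands the volume and lowers every reacting partial pressure. With Δn_gas = 0 − 1 = -1, Q moves away from K toward the side with fewer gas moles, so the system shifts toward the side with more gas moles — to the left.

left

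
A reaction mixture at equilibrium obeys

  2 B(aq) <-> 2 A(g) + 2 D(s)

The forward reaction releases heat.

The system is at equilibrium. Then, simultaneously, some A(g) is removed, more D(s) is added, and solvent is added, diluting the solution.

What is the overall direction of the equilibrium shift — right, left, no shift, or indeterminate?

cannot be determined

Removing A (g), a product, drives the reaction to the right.
D is a pure solid; its activity is 1 regardless of amount, so Q is unaffected — no shift from this change.
Dilution lowers every aqueous concentration by the same factor. Δn_aq = 0 − 2 = -2, so the system shifts toward the side with more dissolved moles — to the left.
The individual effects push in opposite directions; without quantitative information the net direction cannot be determined.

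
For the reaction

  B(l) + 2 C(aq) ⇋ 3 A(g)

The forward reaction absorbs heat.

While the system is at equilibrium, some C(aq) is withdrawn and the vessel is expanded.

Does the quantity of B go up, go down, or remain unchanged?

cannot be determined

Removing C (aq), a reactant, drives the reaction to the left.
Gas moles: reactants 0, products 3 (Δn_gas = +3). Expansion shifts the system toward the side with more moles of gas — to the right.
The two effects oppose each other, so the net shift — and hence the change in B — cannot be determined from the given information.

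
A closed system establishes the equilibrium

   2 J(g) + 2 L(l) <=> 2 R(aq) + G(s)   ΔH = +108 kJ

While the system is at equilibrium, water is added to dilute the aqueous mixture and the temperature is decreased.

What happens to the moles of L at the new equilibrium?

Dilution lowers every aqueous concentration by the same factor. Δn_aq = 2 − 0 = +2, so the system shifts toward the side with more dissolved moles — to the right.
The forward reaction is endothermic. Lowering T favours the exothermic direction — shift to the left.
The two effects oppose each other, so the net shift — and hence the change in L — cannot be determined from the given information.

cannot be determined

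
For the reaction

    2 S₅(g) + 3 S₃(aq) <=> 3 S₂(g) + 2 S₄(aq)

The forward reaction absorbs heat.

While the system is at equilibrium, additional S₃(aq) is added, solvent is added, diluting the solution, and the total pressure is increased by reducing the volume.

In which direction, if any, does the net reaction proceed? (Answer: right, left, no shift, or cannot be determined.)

Adding S₃ (aq), a reactant, drives the reaction to the right.
Dilution lowers every aqueous concentration by the same factor. Δn_aq = 2 − 3 = -1, so the system shifts toward the side with more dissolved moles — to the left.
Gas moles: reactants 2, products 3 (Δn_gas = +1). Compression shifts the system toward the side with fewer moles of gas — to the left.
The individual effects push in opposite directions; without quantitative information the net direction cannot be determined.

cannot be determined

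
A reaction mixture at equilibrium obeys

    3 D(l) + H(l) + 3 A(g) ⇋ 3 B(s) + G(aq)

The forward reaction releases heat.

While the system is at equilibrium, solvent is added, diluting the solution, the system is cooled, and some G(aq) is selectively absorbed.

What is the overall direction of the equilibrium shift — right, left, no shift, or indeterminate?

right

Dilution lowers every aqueous concentration by the same factor. Δn_aq = 1 − 0 = +1, so the system shifts toward the side with more dissolved moles — to the right.
The forward reaction is exothermic. Lowering T favours the exothermic direction — shift to the right.
Removing G (aq), a product, drives the reaction to the right.
All effects act in the same direction — net shift to the right.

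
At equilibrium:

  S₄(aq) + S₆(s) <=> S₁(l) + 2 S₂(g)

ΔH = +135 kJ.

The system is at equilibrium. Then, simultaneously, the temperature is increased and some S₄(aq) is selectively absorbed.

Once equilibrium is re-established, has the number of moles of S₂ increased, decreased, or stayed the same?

cannot be determined

The forward reaction is endothermic. Raising T favours the endothermic direction — shift to the right.
Removing S₄ (aq), a reactant, drives the reaction to the left.
The two effects oppose each other, so the net shift — and hence the change in S₂ — cannot be determined from the given information.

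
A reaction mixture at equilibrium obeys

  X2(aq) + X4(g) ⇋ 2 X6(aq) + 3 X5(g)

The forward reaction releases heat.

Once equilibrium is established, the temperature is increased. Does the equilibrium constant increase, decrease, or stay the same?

decreases

K depends on temperature via the van 't Hoff relation. The forward reaction is exothermic, so raising T decreases K.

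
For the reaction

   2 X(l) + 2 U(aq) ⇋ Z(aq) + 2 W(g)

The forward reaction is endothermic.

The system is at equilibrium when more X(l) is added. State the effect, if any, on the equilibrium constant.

unchanged

The equilibrium constant depends only on temperature. This perturbation changes neither the position of equilibrium nor K.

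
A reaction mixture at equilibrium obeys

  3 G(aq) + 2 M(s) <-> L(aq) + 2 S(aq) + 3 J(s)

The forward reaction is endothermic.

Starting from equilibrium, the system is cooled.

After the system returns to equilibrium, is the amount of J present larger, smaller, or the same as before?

The forward reaction is endothermic. Lowering T favours the exothermic direction — shift to the left.
The net shift is to the left. J is a product, so its amount decreases.

decreases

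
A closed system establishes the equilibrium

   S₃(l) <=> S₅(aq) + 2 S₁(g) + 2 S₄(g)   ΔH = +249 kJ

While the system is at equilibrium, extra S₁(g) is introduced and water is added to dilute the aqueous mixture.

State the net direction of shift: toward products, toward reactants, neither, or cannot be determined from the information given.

Adding S₁ (g), a product, drives the reaction to the left.
Dilution lowers every aqueous concentration by the same factor. Δn_aq = 1 − 0 = +1, so the system shifts toward the side with more dissolved moles — to the right.
The individual effects push in opposite directions; without quantitative information the net direction cannot be determined.

cannot be determined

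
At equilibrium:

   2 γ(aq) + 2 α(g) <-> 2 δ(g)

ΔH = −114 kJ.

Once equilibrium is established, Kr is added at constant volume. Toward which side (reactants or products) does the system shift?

no shift

At constant volume, adding an inert gas leaves every reacting species' partial pressure unchanged, so Q is unchanged — no shift from this change.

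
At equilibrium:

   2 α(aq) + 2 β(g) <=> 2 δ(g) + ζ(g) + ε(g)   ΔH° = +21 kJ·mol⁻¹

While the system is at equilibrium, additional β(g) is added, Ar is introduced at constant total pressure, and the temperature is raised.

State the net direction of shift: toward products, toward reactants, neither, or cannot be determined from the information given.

right

Adding β (g), a reactant, drives the reaction to the right.
Adding inert gas at constant total pressure expands the volume and lowers every reacting partial pressure. With Δn_gas = 4 − 2 = +2, Q moves away from K toward the side with fewer gas moles, so the system shifts toward the side with more gas moles — to the right.
The forward reaction is endothermic. Raising T favours the endothermic direction — shift to the right.
All effects act in the same direction — net shift to the right.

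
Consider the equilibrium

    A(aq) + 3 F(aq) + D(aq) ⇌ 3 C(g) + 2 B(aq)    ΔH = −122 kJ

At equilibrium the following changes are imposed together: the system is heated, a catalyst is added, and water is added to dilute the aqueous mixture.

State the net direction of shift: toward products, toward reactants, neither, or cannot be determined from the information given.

The forward reaction is exothermic. Raising T favours the endothermic direction — shift to the left.
A catalyst speeds both forward and reverse rates equally; it changes neither Q nor K — no shift from this change.
Dilution lowers every aqueous concentration by the same factor. Δn_aq = 2 − 5 = -3, so the system shifts toward the side with more dissolved moles — to the left.
Only the nonzero effect(s) matter; the net shift is to the left.

left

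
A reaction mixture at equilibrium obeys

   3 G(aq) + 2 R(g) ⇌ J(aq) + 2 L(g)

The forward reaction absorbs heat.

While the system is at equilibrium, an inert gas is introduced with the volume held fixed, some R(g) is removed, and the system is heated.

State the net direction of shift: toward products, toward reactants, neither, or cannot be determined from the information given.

cannot be determined

At constant volume, adding an inert gas leaves every reacting species' partial pressure unchanged, so Q is unchanged — no shift from this change.
Removing R (g), a reactant, drives the reaction to the left.
The forward reaction is endothermic. Raising T favours the endothermic direction — shift to the right.
The individual effects push in opposite directions; without quantitative information the net direction cannot be determined.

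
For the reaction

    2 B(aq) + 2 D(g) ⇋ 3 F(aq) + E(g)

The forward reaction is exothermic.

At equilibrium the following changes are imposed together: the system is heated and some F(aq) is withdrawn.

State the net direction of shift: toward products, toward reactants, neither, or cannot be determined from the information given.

The forward reaction is exothermic. Raising T favours the endothermic direction — shift to the left.
Removing F (aq), a product, drives the reaction to the right.
The individual effects push in opposite directions; without quantitative information the net direction cannot be determined.

cannot be determined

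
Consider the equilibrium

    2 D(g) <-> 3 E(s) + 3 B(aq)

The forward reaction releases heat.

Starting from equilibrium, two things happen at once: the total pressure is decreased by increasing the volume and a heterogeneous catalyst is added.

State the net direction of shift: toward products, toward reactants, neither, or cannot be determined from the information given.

left

Gas moles: reactants 2, products 0 (Δn_gas = -2). Expansion shifts the system toward the side with more moles of gas — to the left.
A catalyst speeds both forward and reverse rates equally; it changes neither Q nor K — no shift from this change.
Only the nonzero effect(s) matter; the net shift is to the left.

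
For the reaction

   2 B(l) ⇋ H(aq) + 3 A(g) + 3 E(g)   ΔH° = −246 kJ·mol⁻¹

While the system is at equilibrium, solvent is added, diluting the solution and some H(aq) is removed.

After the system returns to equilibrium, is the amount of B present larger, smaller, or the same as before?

Dilution lowers every aqueous concentration by the same factor. Δn_aq = 1 − 0 = +1, so the system shifts toward the side with more dissolved moles — to the right.
Removing H (aq), a product, drives the reaction to the right.
The net shift is to the right. B is a reactant, so its amount decreases.

decreases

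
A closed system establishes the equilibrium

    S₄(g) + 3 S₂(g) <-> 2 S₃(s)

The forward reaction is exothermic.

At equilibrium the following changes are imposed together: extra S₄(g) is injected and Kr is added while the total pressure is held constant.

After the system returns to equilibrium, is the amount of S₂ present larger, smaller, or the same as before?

Adding S₄ (g), a reactant, drives the reaction to the right.
Adding inert gas at constant total pressure expands the volume and lowers every reacting partial pressure. With Δn_gas = 0 − 4 = -4, Q moves away from K toward the side with fewer gas moles, so the system shifts toward the side with more gas moles — to the left.
The two effects oppose each other, so the net shift — and hence the change in S₂ — cannot be determined from the given information.

cannot be determined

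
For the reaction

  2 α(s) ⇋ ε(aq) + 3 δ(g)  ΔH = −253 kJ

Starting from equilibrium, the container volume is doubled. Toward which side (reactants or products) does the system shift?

right

Gas moles: reactants 0, products 3 (Δn_gas = +3). Expansion shifts the system toward the side with more moles of gas — to the right.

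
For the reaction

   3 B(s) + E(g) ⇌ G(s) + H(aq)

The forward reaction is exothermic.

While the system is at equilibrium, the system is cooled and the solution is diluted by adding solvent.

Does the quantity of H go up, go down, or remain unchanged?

increases

The forward reaction is exothermic. Lowering T favours the exothermic direction — shift to the right.
Dilution lowers every aqueous concentration by the same factor. Δn_aq = 1 − 0 = +1, so the system shifts toward the side with more dissolved moles — to the right.
The net shift is to the right. H is a product, so its amount increases.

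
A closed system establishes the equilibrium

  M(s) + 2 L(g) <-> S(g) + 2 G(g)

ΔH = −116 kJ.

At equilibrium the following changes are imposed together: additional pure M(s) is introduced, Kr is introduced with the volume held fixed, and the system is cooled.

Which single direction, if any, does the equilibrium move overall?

right

M is a pure solid; its activity is 1 regardless of amount, so Q is unaffected — no shift from this change.
At constant volume, adding an inert gas leaves every reacting species' partial pressure unchanged, so Q is unchanged — no shift from this change.
The forward reaction is exothermic. Lowering T favours the exothermic direction — shift to the right.
Only the nonzero effect(s) matter; the net shift is to the right.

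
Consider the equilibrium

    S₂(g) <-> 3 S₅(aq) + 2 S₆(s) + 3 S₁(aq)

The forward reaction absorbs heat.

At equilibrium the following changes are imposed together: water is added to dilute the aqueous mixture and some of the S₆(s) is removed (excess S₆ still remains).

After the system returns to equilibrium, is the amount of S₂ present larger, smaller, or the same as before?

decreases

Dilution lowers every aqueous concentration by the same factor. Δn_aq = 6 − 0 = +6, so the system shifts toward the side with more dissolved moles — to the right.
S₆ is a pure solid; its activity is 1 regardless of amount, so Q is unaffected — no shift from this change.
The net shift is to the right. S₂ is a reactant, so its amount decreases.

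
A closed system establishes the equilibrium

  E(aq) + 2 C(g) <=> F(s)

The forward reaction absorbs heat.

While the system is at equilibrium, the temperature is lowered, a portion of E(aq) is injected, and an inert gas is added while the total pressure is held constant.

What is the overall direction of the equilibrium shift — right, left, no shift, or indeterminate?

cannot be determined

The forward reaction is endothermic. Lowering T favours the exothermic direction — shift to the left.
Adding E (aq), a reactant, drives the reaction to the right.
Adding inert gas at constant total pressure expands the volume and lowers every reacting partial pressure. With Δn_gas = 0 − 2 = -2, Q moves away from K toward the side with fewer gas moles, so the system shifts toward the side with more gas moles — to the left.
The individual effects push in opposite directions; without quantitative information the net direction cannot be determined.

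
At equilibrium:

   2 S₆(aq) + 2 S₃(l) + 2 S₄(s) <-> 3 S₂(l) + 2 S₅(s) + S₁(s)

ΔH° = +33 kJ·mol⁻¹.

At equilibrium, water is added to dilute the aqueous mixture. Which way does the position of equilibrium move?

Dilution lowers every aqueous concentration by the same factor. Δn_aq = 0 − 2 = -2, so the system shifts toward the side with more dissolved moles — to the left.

left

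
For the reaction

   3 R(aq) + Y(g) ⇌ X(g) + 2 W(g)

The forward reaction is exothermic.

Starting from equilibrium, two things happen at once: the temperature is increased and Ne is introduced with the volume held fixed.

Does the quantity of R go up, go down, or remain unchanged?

increases

The forward reaction is exothermic. Raising T favours the endothermic direction — shift to the left.
At constant volume, adding an inert gas leaves every reacting species' partial pressure unchanged, so Q is unchanged — no shift from this change.
The net shift is to the left. R is a reactant, so its amount increases.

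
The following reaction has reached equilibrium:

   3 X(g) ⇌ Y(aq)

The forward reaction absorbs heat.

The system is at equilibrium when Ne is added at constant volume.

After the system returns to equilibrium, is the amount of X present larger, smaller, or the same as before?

unchanged

At constant volume, adding an inert gas leaves every reacting species' partial pressure unchanged, so Q is unchanged — no shift from this change.
No net shift occurs, so the amount of X is unchanged.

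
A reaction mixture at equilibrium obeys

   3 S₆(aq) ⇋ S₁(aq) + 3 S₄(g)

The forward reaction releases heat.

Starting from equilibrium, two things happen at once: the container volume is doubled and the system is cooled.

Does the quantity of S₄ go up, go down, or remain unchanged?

increases

Gas moles: reactants 0, products 3 (Δn_gas = +3). Expansion shifts the system toward the side with more moles of gas — to the right.
The forward reaction is exothermic. Lowering T favours the exothermic direction — shift to the right.
The net shift is to the right. S₄ is a product, so its amount increases.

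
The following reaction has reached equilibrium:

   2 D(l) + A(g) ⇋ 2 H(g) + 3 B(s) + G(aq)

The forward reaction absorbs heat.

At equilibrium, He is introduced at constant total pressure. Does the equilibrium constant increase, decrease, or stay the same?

unchanged

The equilibrium constant depends only on temperature. This perturbation may move the position of equilibrium, but since T is unchanged, K itself is unchanged.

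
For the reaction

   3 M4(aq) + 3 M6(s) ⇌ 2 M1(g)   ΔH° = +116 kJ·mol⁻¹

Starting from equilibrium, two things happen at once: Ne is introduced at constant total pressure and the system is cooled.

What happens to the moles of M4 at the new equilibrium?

Adding inert gas at constant total pressure expands the volume and lowers every reacting partial pressure. With Δn_gas = 2 − 0 = +2, Q moves away from K toward the side with fewer gas moles, so the system shifts toward the side with more gas moles — to the right.
The forward reaction is endothermic. Lowering T favours the exothermic direction — shift to the left.
The two effects oppose each other, so the net shift — and hence the change in M4 — cannot be determined from the given information.

cannot be determined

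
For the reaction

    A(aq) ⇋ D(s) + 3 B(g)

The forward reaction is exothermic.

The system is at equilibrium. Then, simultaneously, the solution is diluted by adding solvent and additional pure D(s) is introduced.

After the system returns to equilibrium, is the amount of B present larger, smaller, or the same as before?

Dilution lowers every aqueous concentration by the same factor. Δn_aq = 0 − 1 = -1, so the system shifts toward the side with more dissolved moles — to the left.
D is a pure solid; its activity is 1 regardless of amount, so Q is unaffected — no shift from this change.
The net shift is to the left. B is a product, so its amount decreases.

decreases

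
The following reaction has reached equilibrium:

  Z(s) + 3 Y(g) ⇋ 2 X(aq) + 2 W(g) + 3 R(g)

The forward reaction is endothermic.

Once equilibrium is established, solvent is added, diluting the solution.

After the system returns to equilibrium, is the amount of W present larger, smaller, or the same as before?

increases

Dilution lowers every aqueous concentration by the same factor. Δn_aq = 2 − 0 = +2, so the system shifts toward the side with more dissolved moles — to the right.
The net shift is to the right. W is a product, so its amount increases.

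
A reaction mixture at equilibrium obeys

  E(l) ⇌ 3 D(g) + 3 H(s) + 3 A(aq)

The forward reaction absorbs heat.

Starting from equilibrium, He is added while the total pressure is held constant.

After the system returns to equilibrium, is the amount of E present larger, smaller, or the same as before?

decreases

Adding inert gas at constant total pressure expands the volume and lowers every reacting partial pressure. With Δn_gas = 3 − 0 = +3, Q moves away from K toward the side with fewer gas moles, so the system shifts toward the side with more gas moles — to the right.
The net shift is to the right. E is a reactant, so its amount decreases.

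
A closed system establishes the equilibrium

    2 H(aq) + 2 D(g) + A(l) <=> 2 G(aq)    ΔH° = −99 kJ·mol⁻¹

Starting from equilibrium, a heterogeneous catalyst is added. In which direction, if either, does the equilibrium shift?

A catalyst speeds both forward and reverse rates equally; it changes neither Q nor K — no shift from this change.

no shift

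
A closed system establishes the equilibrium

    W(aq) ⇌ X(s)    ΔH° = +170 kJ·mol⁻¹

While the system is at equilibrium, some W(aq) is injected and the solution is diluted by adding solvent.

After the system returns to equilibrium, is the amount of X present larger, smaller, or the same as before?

Adding W (aq), a reactant, drives the reaction to the right.
Dilution lowers every aqueous concentration by the same factor. Δn_aq = 0 − 1 = -1, so the system shifts toward the side with more dissolved moles — to the left.
The two effects oppose each other, so the net shift — and hence the change in X — cannot be determined from the given information.

cannot be determined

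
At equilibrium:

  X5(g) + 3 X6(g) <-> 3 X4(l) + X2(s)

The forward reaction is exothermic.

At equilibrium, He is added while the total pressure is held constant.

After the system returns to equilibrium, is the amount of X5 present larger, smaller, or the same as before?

Adding inert gas at constant total pressure expands the volume and lowers every reacting partial pressure. With Δn_gas = 0 − 4 = -4, Q moves away from K toward the side with fewer gas moles, so the system shifts toward the side with more gas moles — to the left.
The net shift is to the left. X5 is a reactant, so its amount increases.

increases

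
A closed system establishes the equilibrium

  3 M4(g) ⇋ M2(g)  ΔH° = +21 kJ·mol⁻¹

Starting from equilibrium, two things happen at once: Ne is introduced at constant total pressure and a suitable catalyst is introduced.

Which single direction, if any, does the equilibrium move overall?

left

Adding inert gas at constant total pressure expands the volume and lowers every reacting partial pressure. With Δn_gas = 1 − 3 = -2, Q moves away from K toward the side with fewer gas moles, so the system shifts toward the side with more gas moles — to the left.
A catalyst speeds both forward and reverse rates equally; it changes neither Q nor K — no shift from this change.
Only the nonzero effect(s) matter; the net shift is to the left.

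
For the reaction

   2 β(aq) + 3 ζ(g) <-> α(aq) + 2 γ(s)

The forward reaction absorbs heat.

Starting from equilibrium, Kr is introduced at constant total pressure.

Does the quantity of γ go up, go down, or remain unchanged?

decreases

Adding inert gas at constant total pressure expands the volume and lowers every reacting partial pressure. With Δn_gas = 0 − 3 = -3, Q moves away from K toward the side with fewer gas moles, so the system shifts toward the side with more gas moles — to the left.
The net shift is to the left. γ is a product, so its amount decreases.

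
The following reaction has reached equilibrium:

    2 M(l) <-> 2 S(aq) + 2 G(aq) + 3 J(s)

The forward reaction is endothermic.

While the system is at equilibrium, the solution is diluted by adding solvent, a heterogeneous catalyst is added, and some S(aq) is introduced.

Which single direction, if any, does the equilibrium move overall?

Dilution lowers every aqueous concentration by the same factor. Δn_aq = 4 − 0 = +4, so the system shifts toward the side with more dissolved moles — to the right.
A catalyst speeds both forward and reverse rates equally; it changes neither Q nor K — no shift from this change.
Adding S (aq), a product, drives the reaction to the left.
The individual effects push in opposite directions; without quantitative information the net direction cannot be determined.

cannot be determined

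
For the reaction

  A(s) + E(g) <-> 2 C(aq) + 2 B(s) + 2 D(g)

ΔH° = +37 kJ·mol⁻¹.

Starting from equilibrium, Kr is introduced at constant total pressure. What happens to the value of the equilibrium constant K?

unchanged

The equilibrium constant depends only on temperature. This perturbation may move the position of equilibrium, but since T is unchanged, K itself is unchanged.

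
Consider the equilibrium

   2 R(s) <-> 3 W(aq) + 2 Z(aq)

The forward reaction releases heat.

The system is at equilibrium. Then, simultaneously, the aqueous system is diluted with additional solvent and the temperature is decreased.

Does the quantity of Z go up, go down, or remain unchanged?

Dilution lowers every aqueous concentration by the same factor. Δn_aq = 5 − 0 = +5, so the system shifts toward the side with more dissolved moles — to the right.
The forward reaction is exothermic. Lowering T favours the exothermic direction — shift to the right.
The net shift is to the right. Z is a product, so its amount increases.

increases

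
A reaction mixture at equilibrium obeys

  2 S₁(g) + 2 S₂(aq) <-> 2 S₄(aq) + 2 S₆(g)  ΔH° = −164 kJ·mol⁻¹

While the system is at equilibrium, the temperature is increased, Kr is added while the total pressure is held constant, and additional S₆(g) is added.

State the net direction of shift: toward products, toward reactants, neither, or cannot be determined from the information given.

left

The forward reaction is exothermic. Raising T favours the endothermic direction — shift to the left.
Adding inert gas at constant total pressure expands the volume, scaling every reacting partial pressure by the same factor. Δn_gas = 2 − 2 = 0, so Q is unchanged — no shift.
Adding S₆ (g), a product, drives the reaction to the left.
Only the nonzero effect(s) matter; the net shift is to the left.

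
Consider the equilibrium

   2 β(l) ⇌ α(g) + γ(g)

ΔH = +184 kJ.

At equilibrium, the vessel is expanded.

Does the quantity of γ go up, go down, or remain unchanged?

increases

Gas moles: reactants 0, products 2 (Δn_gas = +2). Expansion shifts the system toward the side with more moles of gas — to the right.
The net shift is to the right. γ is a product, so its amount increases.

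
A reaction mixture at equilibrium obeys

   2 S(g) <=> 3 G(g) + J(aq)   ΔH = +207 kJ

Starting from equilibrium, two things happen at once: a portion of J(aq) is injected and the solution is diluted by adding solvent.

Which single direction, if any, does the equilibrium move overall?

Adding J (aq), a product, drives the reaction to the left.
Dilution lowers every aqueous concentration by the same factor. Δn_aq = 1 − 0 = +1, so the system shifts toward the side with more dissolved moles — to the right.
The individual effects push in opposite directions; without quantitative information the net direction cannot be determined.

cannot be determined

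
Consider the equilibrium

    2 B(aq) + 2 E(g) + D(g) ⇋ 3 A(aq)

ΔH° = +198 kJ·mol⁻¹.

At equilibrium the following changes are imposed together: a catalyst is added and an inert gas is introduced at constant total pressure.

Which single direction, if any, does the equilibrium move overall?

left

A catalyst speeds both forward and reverse rates equally; it changes neither Q nor K — no shift from this change.
Adding inert gas at constant total pressure expands the volume and lowers every reacting partial pressure. With Δn_gas = 0 − 3 = -3, Q moves away from K toward the side with fewer gas moles, so the system shifts toward the side with more gas moles — to the left.
Only the nonzero effect(s) matter; the net shift is to the left.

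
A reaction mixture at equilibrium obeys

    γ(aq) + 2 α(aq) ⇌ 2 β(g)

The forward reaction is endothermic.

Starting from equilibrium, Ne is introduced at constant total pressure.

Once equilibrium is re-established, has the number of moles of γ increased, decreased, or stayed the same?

decreases

Adding inert gas at constant total pressure expands the volume and lowers every reacting partial pressure. With Δn_gas = 2 − 0 = +2, Q moves away from K toward the side with fewer gas moles, so the system shifts toward the side with more gas moles — to the right.
The net shift is to the right. γ is a reactant, so its amount decreases.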